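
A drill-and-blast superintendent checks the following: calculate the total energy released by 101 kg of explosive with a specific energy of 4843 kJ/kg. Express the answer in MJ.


Energy = mass * specific_energy / 1000
= 101 * 4843 / 1000
= 489143 / 1000
= 489.143 MJ

489.143 MJ


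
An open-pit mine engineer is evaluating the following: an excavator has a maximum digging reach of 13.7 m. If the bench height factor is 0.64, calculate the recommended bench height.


8.768 m

Bench height = reach * factor
= 13.7 * 0.64
= 8.768 m


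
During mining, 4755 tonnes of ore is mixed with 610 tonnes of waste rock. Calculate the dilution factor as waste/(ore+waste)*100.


11.37%

Total material = ore + waste
= 4755 + 610 = 5365 tonnes
Dilution = waste / total * 100
= 610 / 5365 * 100
= 0.1136999068 * 100
= 11.37%


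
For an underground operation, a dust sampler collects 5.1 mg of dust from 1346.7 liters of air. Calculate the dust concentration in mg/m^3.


3.787 mg/m^3

Convert liters to m^3: 1 m^3 = 1000 L
Concentration = mass / volume * 1000
= 5.1 / 1346.7 * 1000
= 0.003787034974 * 1000
= 3.787 mg/m^3


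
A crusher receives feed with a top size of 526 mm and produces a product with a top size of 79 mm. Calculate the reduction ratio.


6.6582

Reduction ratio = feed size / product size
= 526 / 79
= 6.6582


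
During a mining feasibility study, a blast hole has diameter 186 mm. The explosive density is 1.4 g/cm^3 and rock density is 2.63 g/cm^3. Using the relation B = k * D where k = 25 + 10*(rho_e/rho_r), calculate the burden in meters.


First, compute k:
rho_e / rho_r = 1.4 / 2.63 = 0.5323193916
k = 25 + 10 * 0.5323193916 = 30.32319392
Then, compute burden:
B = k * D / 1000 = 30.32319392 * 186 / 1000
= 5640.114068 / 1000
= 5.6401 m

5.6401 m


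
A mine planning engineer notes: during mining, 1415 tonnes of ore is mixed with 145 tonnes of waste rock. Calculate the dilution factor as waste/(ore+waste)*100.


Total material = ore + waste
= 1415 + 145 = 1560 tonnes
Dilution = waste / total * 100
= 145 / 1560 * 100
= 0.09294871795 * 100
= 9.2949%

9.2949%


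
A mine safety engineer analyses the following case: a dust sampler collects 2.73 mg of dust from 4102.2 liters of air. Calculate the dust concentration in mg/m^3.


Convert liters to m^3: 1 m^3 = 1000 L
Concentration = mass / volume * 1000
= 2.73 / 4102.2 * 1000
= 0.0006654965628 * 1000
= 0.6655 mg/m^3

0.6655 mg/m^3


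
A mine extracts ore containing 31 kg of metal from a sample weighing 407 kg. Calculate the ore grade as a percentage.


Ore grade = (metal mass / ore mass) * 100
= (31 / 407) * 100
= 0.07616707617 * 100
= 7.6167%

7.6167%


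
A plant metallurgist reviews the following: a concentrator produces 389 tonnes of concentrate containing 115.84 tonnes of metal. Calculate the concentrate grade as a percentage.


Grade = (metal in concentrate / concentrate mass) * 100
= (115.84 / 389) * 100
= 0.2977892031 * 100
= 29.7789%

29.7789%


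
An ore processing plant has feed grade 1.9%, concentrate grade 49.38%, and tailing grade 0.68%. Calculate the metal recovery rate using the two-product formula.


65.1071%

Using the two-product formula:
R = 100 * c * (f - t) / (f * (c - t))
Numerator = 100 * 49.38 * (1.9 - 0.68)
= 100 * 49.38 * 1.22
= 6024.36
Denominator = 1.9 * (49.38 - 0.68)
= 1.9 * 48.7
= 92.53
R = 6024.36 / 92.53
= 65.1071%


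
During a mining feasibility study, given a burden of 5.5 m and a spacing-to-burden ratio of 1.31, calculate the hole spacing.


Spacing = burden * ratio
= 5.5 * 1.31
= 7.205 m

7.205 m


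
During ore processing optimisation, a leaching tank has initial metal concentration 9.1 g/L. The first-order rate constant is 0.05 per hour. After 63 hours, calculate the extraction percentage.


95.7148%

Compute the exponent:
-k * t = -0.05 * 63 = -3.15
Remaining concentration:
C = 9.1 * exp(-3.15)
= 9.1 * 0.04285212687
= 0.3899543545 g/L
Extracted = 9.1 - 0.3899543545 = 8.710045646 g/L
Extraction % = 8.710045646 / 9.1 * 100
= 95.7148%


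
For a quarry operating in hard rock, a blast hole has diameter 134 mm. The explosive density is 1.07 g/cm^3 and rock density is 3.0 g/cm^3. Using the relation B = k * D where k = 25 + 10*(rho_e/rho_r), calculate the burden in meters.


First, compute k:
rho_e / rho_r = 1.07 / 3.0 = 0.3566666667
k = 25 + 10 * 0.3566666667 = 28.56666667
Then, compute burden:
B = k * D / 1000 = 28.56666667 * 134 / 1000
= 3827.933333 / 1000
= 3.8279 m

3.8279 m


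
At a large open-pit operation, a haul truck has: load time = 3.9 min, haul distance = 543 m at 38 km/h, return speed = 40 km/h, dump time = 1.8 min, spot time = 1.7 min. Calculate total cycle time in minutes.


Convert haul speed to m/min: 38 * 1000/60 = 633.3333333 m/min
Haul time = 543 / 633.3333333 = 0.8573684211 min
Convert return speed to m/min: 40 * 1000/60 = 666.6666667 m/min
Return time = 543 / 666.6666667 = 0.8145 min
Total cycle time:
= 3.9 + 0.8573684211 + 1.8 + 0.8145 + 1.7
= 9.0719 min

9.0719 min


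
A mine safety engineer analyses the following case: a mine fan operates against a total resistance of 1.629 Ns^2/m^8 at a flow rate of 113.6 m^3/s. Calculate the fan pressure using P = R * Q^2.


Compute Q^2:
Q^2 = 113.6^2 = 12904.96
Compute pressure:
P = R * Q^2 = 1.629 * 12904.96
= 21022.1798 Pa

21022.1798 Pa


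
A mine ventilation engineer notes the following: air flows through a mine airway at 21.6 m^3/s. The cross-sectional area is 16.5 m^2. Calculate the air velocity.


1.3091 m/s

Velocity = flow rate / cross-sectional area
= 21.6 / 16.5
= 1.3091 m/s


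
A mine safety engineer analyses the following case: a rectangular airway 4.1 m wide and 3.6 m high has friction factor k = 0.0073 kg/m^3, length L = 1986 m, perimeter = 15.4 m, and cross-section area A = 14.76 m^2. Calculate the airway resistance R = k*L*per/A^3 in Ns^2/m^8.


0.0694 Ns^2/m^8

Compute the numerator:
k * L * per = 0.0073 * 1986 * 15.4
= 223.26612
Compute the denominator:
A^3 = 14.76^3 = 3215.578176
Resistance:
R = 223.26612 / 3215.578176
= 0.0694 Ns^2/m^8


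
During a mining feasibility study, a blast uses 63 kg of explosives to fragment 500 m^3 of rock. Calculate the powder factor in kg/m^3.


0.126 kg/m^3

Powder factor = explosive mass / rock volume
= 63 / 500
= 0.126 kg/m^3


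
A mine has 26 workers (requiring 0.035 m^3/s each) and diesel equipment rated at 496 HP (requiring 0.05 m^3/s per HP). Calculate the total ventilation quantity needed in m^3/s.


25.71 m^3/s

Airflow for workers:
Q_people = 26 * 0.035 = 0.91 m^3/s
Airflow for diesel equipment:
Q_diesel = 496 * 0.05 = 24.8 m^3/s
Total ventilation:
Q_total = 0.91 + 24.8
= 25.71 m^3/s


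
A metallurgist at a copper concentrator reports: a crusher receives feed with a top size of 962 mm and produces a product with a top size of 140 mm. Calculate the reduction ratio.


6.8714

Reduction ratio = feed size / product size
= 962 / 140
= 6.8714


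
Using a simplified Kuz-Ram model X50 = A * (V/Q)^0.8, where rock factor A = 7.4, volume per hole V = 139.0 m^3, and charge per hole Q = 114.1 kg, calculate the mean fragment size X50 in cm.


8.6659 cm

Compute V/Q:
V/Q = 139.0 / 114.1 = 1.218229623
Raise to the power 0.8:
(V/Q)^0.8 = 1.218229623^0.8 = 1.171071265
Multiply by A:
X50 = 7.4 * 1.171071265
= 8.6659 cm


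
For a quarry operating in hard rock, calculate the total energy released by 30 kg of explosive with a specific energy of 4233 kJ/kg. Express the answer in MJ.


126.99 MJ

Energy = mass * specific_energy / 1000
= 30 * 4233 / 1000
= 126990 / 1000
= 126.99 MJ


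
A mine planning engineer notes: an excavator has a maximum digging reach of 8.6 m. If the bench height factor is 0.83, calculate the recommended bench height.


Bench height = reach * factor
= 8.6 * 0.83
= 7.138 m

7.138 m


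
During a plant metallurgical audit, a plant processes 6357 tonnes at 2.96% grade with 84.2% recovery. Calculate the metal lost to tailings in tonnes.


29.7304 tonnes

Total metal in feed:
= 6357 * 2.96 / 100 = 188.1672 tonnes
Metal recovered:
= 188.1672 * 84.2 / 100 = 158.4367824 tonnes
Metal lost to tailings:
= 188.1672 - 158.4367824
= 29.7304 tonnes


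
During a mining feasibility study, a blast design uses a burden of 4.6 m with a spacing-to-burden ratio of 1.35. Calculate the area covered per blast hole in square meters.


28.566 m^2

First, find the spacing:
Spacing = burden * ratio = 4.6 * 1.35
= 6.21 m
Then, calculate the area:
Area = burden * spacing = 4.6 * 6.21
= 28.566 m^2


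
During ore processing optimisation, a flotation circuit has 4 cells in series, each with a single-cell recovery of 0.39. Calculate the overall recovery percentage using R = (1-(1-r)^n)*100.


86.1542%

Complement of single-cell recovery:
1 - r = 1 - 0.39 = 0.61
Raise to power n:
(1 - r)^4 = 0.61^4 = 0.13845841
Overall recovery:
R = (1 - 0.13845841) * 100
= 86.1542%


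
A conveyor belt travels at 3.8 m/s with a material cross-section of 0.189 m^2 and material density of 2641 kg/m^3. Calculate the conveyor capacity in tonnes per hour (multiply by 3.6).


6828.3583 t/h

Volumetric flow = speed * area
= 3.8 * 0.189 = 0.7182 m^3/s
Mass flow = volumetric * density
= 0.7182 * 2641 = 1896.7662 kg/s
Convert to t/h: multiply by 3.6
Capacity = 1896.7662 * 3.6
= 6828.3583 t/h


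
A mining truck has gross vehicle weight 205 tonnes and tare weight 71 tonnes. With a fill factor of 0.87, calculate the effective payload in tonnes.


Maximum payload = gross - tare
= 205 - 71 = 134 tonnes
Effective payload = max payload * fill factor
= 134 * 0.87
= 116.58 tonnes

116.58 tonnes


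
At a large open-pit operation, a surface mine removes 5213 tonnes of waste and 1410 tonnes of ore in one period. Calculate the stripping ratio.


Stripping ratio = waste tonnage / ore tonnage
= 5213 / 1410
= 3.6972

3.6972


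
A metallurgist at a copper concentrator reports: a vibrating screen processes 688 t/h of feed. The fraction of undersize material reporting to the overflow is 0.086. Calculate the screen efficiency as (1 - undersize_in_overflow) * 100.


Screen efficiency = (1 - fraction of undersize in overflow) * 100
= (1 - 0.086) * 100
= 0.914 * 100
= 91.4%

91.4%


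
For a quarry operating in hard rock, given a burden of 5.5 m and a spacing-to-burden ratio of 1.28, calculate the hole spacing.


Spacing = burden * ratio
= 5.5 * 1.28
= 7.04 m

7.04 m


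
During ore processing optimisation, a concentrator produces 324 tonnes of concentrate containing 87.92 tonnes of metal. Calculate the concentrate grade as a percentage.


Grade = (metal in concentrate / concentrate mass) * 100
= (87.92 / 324) * 100
= 0.2713580247 * 100
= 27.1358%

27.1358%


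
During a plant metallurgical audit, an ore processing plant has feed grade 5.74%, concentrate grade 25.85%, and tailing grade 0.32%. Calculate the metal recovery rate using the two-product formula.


95.6086%

Using the two-product formula:
R = 100 * c * (f - t) / (f * (c - t))
Numerator = 100 * 25.85 * (5.74 - 0.32)
= 100 * 25.85 * 5.42
= 14010.7
Denominator = 5.74 * (25.85 - 0.32)
= 5.74 * 25.53
= 146.5422
R = 14010.7 / 146.5422
= 95.6086%


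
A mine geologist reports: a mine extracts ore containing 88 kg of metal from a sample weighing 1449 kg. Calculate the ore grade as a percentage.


Ore grade = (metal mass / ore mass) * 100
= (88 / 1449) * 100
= 0.06073153899 * 100
= 6.0732%

6.0732%


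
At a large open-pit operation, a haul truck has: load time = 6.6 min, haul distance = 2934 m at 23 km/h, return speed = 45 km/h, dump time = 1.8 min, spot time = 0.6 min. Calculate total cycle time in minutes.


20.5659 min

Convert haul speed to m/min: 23 * 1000/60 = 383.3333333 m/min
Haul time = 2934 / 383.3333333 = 7.653913043 min
Convert return speed to m/min: 45 * 1000/60 = 750 m/min
Return time = 2934 / 750 = 3.912 min
Total cycle time:
= 6.6 + 7.653913043 + 1.8 + 3.912 + 0.6
= 20.5659 min


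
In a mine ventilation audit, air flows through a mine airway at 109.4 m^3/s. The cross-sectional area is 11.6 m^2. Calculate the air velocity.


Velocity = flow rate / cross-sectional area
= 109.4 / 11.6
= 9.431 m/s

9.431 m/s


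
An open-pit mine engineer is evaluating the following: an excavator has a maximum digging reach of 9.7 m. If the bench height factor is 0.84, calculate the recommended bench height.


8.148 m

Bench height = reach * factor
= 9.7 * 0.84
= 8.148 m


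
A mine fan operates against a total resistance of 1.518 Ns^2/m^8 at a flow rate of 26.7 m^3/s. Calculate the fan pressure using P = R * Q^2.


Compute Q^2:
Q^2 = 26.7^2 = 712.89
Compute pressure:
P = R * Q^2 = 1.518 * 712.89
= 1082.167 Pa

1082.167 Pa


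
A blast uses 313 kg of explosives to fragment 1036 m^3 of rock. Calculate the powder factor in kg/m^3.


0.3021 kg/m^3

Powder factor = explosive mass / rock volume
= 313 / 1036
= 0.3021 kg/m^3


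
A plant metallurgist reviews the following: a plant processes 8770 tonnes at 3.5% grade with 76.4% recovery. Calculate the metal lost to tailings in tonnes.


Total metal in feed:
= 8770 * 3.5 / 100 = 306.95 tonnes
Metal recovered:
= 306.95 * 76.4 / 100 = 234.5098 tonnes
Metal lost to tailings:
= 306.95 - 234.5098
= 72.4402 tonnes

72.4402 tonnes


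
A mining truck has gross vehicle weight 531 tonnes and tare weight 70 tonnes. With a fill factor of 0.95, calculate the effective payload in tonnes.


437.95 tonnes

Maximum payload = gross - tare
= 531 - 70 = 461 tonnes
Effective payload = max payload * fill factor
= 461 * 0.95
= 437.95 tonnes


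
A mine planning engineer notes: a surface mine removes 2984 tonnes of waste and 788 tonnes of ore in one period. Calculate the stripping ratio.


Stripping ratio = waste tonnage / ore tonnage
= 2984 / 788
= 3.7868

3.7868


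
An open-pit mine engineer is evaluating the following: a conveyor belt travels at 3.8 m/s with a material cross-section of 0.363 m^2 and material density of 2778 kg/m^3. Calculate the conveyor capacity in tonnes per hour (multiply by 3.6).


13795.1035 t/h

Volumetric flow = speed * area
= 3.8 * 0.363 = 1.3794 m^3/s
Mass flow = volumetric * density
= 1.3794 * 2778 = 3831.9732 kg/s
Convert to t/h: multiply by 3.6
Capacity = 3831.9732 * 3.6
= 13795.1035 t/h


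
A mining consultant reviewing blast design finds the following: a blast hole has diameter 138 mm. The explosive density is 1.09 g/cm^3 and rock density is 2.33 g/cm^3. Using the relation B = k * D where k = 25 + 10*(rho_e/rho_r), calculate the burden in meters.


4.0956 m

First, compute k:
rho_e / rho_r = 1.09 / 2.33 = 0.4678111588
k = 25 + 10 * 0.4678111588 = 29.67811159
Then, compute burden:
B = k * D / 1000 = 29.67811159 * 138 / 1000
= 4095.579399 / 1000
= 4.0956 m


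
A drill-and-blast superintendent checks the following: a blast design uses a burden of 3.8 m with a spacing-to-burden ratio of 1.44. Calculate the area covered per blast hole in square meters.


First, find the spacing:
Spacing = burden * ratio = 3.8 * 1.44
= 5.472 m
Then, calculate the area:
Area = burden * spacing = 3.8 * 5.472
= 20.7936 m^2

20.7936 m^2


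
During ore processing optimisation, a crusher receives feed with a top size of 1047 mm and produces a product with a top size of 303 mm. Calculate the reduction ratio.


Reduction ratio = feed size / product size
= 1047 / 303
= 3.4554

3.4554


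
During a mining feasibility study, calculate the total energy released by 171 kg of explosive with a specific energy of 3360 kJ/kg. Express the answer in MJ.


Energy = mass * specific_energy / 1000
= 171 * 3360 / 1000
= 574560 / 1000
= 574.56 MJ

574.56 MJ


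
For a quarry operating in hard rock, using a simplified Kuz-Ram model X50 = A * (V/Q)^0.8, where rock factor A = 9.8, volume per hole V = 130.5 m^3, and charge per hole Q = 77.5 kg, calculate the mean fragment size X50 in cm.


Compute V/Q:
V/Q = 130.5 / 77.5 = 1.683870968
Raise to the power 0.8:
(V/Q)^0.8 = 1.683870968^0.8 = 1.517214719
Multiply by A:
X50 = 9.8 * 1.517214719
= 14.8687 cm

14.8687 cm


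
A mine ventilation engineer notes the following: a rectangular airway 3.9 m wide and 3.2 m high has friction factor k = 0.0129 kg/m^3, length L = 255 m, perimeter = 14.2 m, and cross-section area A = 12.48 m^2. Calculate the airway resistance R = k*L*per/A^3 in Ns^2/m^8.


0.024 Ns^2/m^8

Compute the numerator:
k * L * per = 0.0129 * 255 * 14.2
= 46.7109
Compute the denominator:
A^3 = 12.48^3 = 1943.764992
Resistance:
R = 46.7109 / 1943.764992
= 0.024 Ns^2/m^8


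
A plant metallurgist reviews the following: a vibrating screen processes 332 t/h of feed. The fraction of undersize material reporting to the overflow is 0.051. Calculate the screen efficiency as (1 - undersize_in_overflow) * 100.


94.9%

Screen efficiency = (1 - fraction of undersize in overflow) * 100
= (1 - 0.051) * 100
= 0.949 * 100
= 94.9%


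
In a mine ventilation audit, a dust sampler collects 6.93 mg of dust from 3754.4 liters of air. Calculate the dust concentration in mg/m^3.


Convert liters to m^3: 1 m^3 = 1000 L
Concentration = mass / volume * 1000
= 6.93 / 3754.4 * 1000
= 0.001845834221 * 1000
= 1.8458 mg/m^3

1.8458 mg/m^3


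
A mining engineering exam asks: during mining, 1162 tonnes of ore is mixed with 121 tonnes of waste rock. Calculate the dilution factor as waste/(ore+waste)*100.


9.431%

Total material = ore + waste
= 1162 + 121 = 1283 tonnes
Dilution = waste / total * 100
= 121 / 1283 * 100
= 0.09431021044 * 100
= 9.431%


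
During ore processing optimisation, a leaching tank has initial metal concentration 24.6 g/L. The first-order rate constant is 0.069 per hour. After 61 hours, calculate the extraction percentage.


Compute the exponent:
-k * t = -0.069 * 61 = -4.209
Remaining concentration:
C = 24.6 * exp(-4.209)
= 24.6 * 0.01486122213
= 0.3655860644 g/L
Extracted = 24.6 - 0.3655860644 = 24.23441394 g/L
Extraction % = 24.23441394 / 24.6 * 100
= 98.5139%

98.5139%


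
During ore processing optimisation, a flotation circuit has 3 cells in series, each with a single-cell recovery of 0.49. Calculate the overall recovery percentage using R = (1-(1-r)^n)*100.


Complement of single-cell recovery:
1 - r = 1 - 0.49 = 0.51
Raise to power n:
(1 - r)^3 = 0.51^3 = 0.132651
Overall recovery:
R = (1 - 0.132651) * 100
= 86.7349%

86.7349%


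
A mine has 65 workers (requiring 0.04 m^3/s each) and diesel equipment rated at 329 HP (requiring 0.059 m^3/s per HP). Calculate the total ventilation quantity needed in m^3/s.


22.011 m^3/s

Airflow for workers:
Q_people = 65 * 0.04 = 2.6 m^3/s
Airflow for diesel equipment:
Q_diesel = 329 * 0.059 = 19.411 m^3/s
Total ventilation:
Q_total = 2.6 + 19.411
= 22.011 m^3/s


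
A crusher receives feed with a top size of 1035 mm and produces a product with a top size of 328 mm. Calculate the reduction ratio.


3.1555

Reduction ratio = feed size / product size
= 1035 / 328
= 3.1555


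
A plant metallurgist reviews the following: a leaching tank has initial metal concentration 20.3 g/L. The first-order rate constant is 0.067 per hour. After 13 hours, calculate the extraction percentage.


Compute the exponent:
-k * t = -0.067 * 13 = -0.871
Remaining concentration:
C = 20.3 * exp(-0.871)
= 20.3 * 0.4185328071
= 8.496215984 g/L
Extracted = 20.3 - 8.496215984 = 11.80378402 g/L
Extraction % = 11.80378402 / 20.3 * 100
= 58.1467%

58.1467%


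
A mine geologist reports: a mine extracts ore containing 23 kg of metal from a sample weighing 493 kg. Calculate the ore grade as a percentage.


4.6653%

Ore grade = (metal mass / ore mass) * 100
= (23 / 493) * 100
= 0.04665314402 * 100
= 4.6653%


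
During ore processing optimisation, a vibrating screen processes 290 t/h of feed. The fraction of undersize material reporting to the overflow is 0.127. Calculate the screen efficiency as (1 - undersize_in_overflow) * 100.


87.3%

Screen efficiency = (1 - fraction of undersize in overflow) * 100
= (1 - 0.127) * 100
= 0.873 * 100
= 87.3%


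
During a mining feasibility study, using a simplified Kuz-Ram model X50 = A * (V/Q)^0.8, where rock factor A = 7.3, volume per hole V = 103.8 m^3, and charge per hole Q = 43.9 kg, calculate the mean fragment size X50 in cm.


14.5315 cm

Compute V/Q:
V/Q = 103.8 / 43.9 = 2.364464692
Raise to the power 0.8:
(V/Q)^0.8 = 2.364464692^0.8 = 1.99061039
Multiply by A:
X50 = 7.3 * 1.99061039
= 14.5315 cm


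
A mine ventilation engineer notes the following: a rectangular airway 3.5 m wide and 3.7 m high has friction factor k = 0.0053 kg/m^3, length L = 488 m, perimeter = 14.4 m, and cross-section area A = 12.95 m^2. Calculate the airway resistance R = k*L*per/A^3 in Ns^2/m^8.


0.0171 Ns^2/m^8

Compute the numerator:
k * L * per = 0.0053 * 488 * 14.4
= 37.24416
Compute the denominator:
A^3 = 12.95^3 = 2171.747375
Resistance:
R = 37.24416 / 2171.747375
= 0.0171 Ns^2/m^8


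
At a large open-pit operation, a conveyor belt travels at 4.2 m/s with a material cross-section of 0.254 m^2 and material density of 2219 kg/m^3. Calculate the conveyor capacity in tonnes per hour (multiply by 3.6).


8522.0251 t/h

Volumetric flow = speed * area
= 4.2 * 0.254 = 1.0668 m^3/s
Mass flow = volumetric * density
= 1.0668 * 2219 = 2367.2292 kg/s
Convert to t/h: multiply by 3.6
Capacity = 2367.2292 * 3.6
= 8522.0251 t/h


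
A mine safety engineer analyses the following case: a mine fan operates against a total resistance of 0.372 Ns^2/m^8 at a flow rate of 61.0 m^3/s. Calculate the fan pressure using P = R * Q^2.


1384.212 Pa

Compute Q^2:
Q^2 = 61.0^2 = 3721.0
Compute pressure:
P = R * Q^2 = 0.372 * 3721.0
= 1384.212 Pa


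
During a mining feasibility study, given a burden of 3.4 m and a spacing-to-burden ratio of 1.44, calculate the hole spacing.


4.896 m

Spacing = burden * ratio
= 3.4 * 1.44
= 4.896 m


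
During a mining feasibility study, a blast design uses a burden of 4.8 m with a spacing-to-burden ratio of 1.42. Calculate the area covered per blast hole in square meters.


32.7168 m^2

First, find the spacing:
Spacing = burden * ratio = 4.8 * 1.42
= 6.816 m
Then, calculate the area:
Area = burden * spacing = 4.8 * 6.816
= 32.7168 m^2


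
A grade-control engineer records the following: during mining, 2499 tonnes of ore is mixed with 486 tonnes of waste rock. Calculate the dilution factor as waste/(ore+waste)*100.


Total material = ore + waste
= 2499 + 486 = 2985 tonnes
Dilution = waste / total * 100
= 486 / 2985 * 100
= 0.1628140704 * 100
= 16.2814%

16.2814%


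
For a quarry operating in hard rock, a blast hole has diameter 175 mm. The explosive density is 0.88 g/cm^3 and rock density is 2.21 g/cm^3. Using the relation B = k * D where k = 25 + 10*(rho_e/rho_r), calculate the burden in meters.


5.0718 m

First, compute k:
rho_e / rho_r = 0.88 / 2.21 = 0.3981900452
k = 25 + 10 * 0.3981900452 = 28.98190045
Then, compute burden:
B = k * D / 1000 = 28.98190045 * 175 / 1000
= 5071.832579 / 1000
= 5.0718 m


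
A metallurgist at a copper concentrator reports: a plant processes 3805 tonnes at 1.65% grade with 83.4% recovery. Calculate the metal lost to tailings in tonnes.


10.4219 tonnes

Total metal in feed:
= 3805 * 1.65 / 100 = 62.7825 tonnes
Metal recovered:
= 62.7825 * 83.4 / 100 = 52.360605 tonnes
Metal lost to tailings:
= 62.7825 - 52.360605
= 10.4219 tonnes


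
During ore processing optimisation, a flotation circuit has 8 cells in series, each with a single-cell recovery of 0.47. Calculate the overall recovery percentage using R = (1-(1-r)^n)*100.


99.3774%

Complement of single-cell recovery:
1 - r = 1 - 0.47 = 0.53
Raise to power n:
(1 - r)^8 = 0.53^8 = 0.006225969041
Overall recovery:
R = (1 - 0.006225969041) * 100
= 99.3774%


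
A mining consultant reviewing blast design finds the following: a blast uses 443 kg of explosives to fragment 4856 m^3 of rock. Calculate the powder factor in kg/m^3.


Powder factor = explosive mass / rock volume
= 443 / 4856
= 0.0912 kg/m^3

0.0912 kg/m^3


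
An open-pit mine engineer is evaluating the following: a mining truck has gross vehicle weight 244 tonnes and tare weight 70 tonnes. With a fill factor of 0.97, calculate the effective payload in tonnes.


Maximum payload = gross - tare
= 244 - 70 = 174 tonnes
Effective payload = max payload * fill factor
= 174 * 0.97
= 168.78 tonnes

168.78 tonnes


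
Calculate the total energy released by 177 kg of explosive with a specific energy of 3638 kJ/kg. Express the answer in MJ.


643.926 MJ

Energy = mass * specific_energy / 1000
= 177 * 3638 / 1000
= 643926 / 1000
= 643.926 MJ


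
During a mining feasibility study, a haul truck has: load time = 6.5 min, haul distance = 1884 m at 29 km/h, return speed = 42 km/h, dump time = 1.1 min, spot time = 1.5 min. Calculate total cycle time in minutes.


Convert haul speed to m/min: 29 * 1000/60 = 483.3333333 m/min
Haul time = 1884 / 483.3333333 = 3.897931034 min
Convert return speed to m/min: 42 * 1000/60 = 700 m/min
Return time = 1884 / 700 = 2.691428571 min
Total cycle time:
= 6.5 + 3.897931034 + 1.1 + 2.691428571 + 1.5
= 15.6894 min

15.6894 min


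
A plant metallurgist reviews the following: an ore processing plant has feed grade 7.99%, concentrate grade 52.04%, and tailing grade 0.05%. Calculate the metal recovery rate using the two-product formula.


Using the two-product formula:
R = 100 * c * (f - t) / (f * (c - t))
Numerator = 100 * 52.04 * (7.99 - 0.05)
= 100 * 52.04 * 7.94
= 41319.76
Denominator = 7.99 * (52.04 - 0.05)
= 7.99 * 51.99
= 415.4001
R = 41319.76 / 415.4001
= 99.4698%

99.4698%


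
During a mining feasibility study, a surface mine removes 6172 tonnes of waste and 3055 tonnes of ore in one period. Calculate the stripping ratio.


Stripping ratio = waste tonnage / ore tonnage
= 6172 / 3055
= 2.0203

2.0203


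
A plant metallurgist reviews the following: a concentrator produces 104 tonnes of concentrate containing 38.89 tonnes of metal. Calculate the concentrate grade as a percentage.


37.3942%

Grade = (metal in concentrate / concentrate mass) * 100
= (38.89 / 104) * 100
= 0.3739423077 * 100
= 37.3942%


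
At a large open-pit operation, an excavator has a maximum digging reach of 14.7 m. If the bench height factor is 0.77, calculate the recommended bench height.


11.319 m

Bench height = reach * factor
= 14.7 * 0.77
= 11.319 m


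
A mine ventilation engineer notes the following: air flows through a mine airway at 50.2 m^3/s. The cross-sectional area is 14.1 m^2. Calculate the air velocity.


Velocity = flow rate / cross-sectional area
= 50.2 / 14.1
= 3.5603 m/s

3.5603 m/s


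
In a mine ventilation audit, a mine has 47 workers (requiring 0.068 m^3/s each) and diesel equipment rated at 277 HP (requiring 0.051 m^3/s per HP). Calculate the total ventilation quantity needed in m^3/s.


Airflow for workers:
Q_people = 47 * 0.068 = 3.196 m^3/s
Airflow for diesel equipment:
Q_diesel = 277 * 0.051 = 14.127 m^3/s
Total ventilation:
Q_total = 3.196 + 14.127
= 17.323 m^3/s

17.323 m^3/s


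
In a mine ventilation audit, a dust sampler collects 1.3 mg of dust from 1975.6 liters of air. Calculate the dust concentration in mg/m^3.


Convert liters to m^3: 1 m^3 = 1000 L
Concentration = mass / volume * 1000
= 1.3 / 1975.6 * 1000
= 0.0006580279409 * 1000
= 0.658 mg/m^3

0.658 mg/m^3


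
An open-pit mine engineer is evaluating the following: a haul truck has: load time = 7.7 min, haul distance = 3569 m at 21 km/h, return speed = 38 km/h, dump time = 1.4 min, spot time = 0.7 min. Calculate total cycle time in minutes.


25.6324 min

Convert haul speed to m/min: 21 * 1000/60 = 350 m/min
Haul time = 3569 / 350 = 10.19714286 min
Convert return speed to m/min: 38 * 1000/60 = 633.3333333 m/min
Return time = 3569 / 633.3333333 = 5.635263158 min
Total cycle time:
= 7.7 + 10.19714286 + 1.4 + 5.635263158 + 0.7
= 25.6324 min


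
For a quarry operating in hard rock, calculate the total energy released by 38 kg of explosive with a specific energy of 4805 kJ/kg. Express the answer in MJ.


Energy = mass * specific_energy / 1000
= 38 * 4805 / 1000
= 182590 / 1000
= 182.59 MJ

182.59 MJ


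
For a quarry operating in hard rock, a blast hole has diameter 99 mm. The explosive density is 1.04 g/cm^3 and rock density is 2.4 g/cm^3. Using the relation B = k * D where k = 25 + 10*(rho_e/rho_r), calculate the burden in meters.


First, compute k:
rho_e / rho_r = 1.04 / 2.4 = 0.4333333333
k = 25 + 10 * 0.4333333333 = 29.33333333
Then, compute burden:
B = k * D / 1000 = 29.33333333 * 99 / 1000
= 2904 / 1000
= 2.904 m

2.904 m


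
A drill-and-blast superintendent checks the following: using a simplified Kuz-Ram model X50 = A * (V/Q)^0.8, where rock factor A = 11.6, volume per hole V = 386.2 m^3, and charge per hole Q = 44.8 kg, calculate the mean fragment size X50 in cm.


64.9958 cm

Compute V/Q:
V/Q = 386.2 / 44.8 = 8.620535714
Raise to the power 0.8:
(V/Q)^0.8 = 8.620535714^0.8 = 5.603087496
Multiply by A:
X50 = 11.6 * 5.603087496
= 64.9958 cm


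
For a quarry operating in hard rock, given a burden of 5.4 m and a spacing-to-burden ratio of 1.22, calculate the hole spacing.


6.588 m

Spacing = burden * ratio
= 5.4 * 1.22
= 6.588 m


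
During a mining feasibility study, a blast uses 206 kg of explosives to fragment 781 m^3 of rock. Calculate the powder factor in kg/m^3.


0.2638 kg/m^3

Powder factor = explosive mass / rock volume
= 206 / 781
= 0.2638 kg/m^3


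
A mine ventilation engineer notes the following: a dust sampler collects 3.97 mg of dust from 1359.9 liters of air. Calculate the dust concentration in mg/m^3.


Convert liters to m^3: 1 m^3 = 1000 L
Concentration = mass / volume * 1000
= 3.97 / 1359.9 * 1000
= 0.002919332304 * 1000
= 2.9193 mg/m^3

2.9193 mg/m^3


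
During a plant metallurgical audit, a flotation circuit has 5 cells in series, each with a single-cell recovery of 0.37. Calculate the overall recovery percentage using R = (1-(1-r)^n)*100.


Complement of single-cell recovery:
1 - r = 1 - 0.37 = 0.63
Raise to power n:
(1 - r)^5 = 0.63^5 = 0.0992436543
Overall recovery:
R = (1 - 0.0992436543) * 100
= 90.0756%

90.0756%


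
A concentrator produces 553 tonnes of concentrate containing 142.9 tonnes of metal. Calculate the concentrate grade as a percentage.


Grade = (metal in concentrate / concentrate mass) * 100
= (142.9 / 553) * 100
= 0.2584086799 * 100
= 25.8409%

25.8409%


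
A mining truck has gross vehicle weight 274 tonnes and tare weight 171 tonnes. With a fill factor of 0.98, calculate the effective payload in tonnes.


Maximum payload = gross - tare
= 274 - 171 = 103 tonnes
Effective payload = max payload * fill factor
= 103 * 0.98
= 100.94 tonnes

100.94 tonnes


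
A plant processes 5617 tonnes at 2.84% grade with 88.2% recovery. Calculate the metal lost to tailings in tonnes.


18.8237 tonnes

Total metal in feed:
= 5617 * 2.84 / 100 = 159.5228 tonnes
Metal recovered:
= 159.5228 * 88.2 / 100 = 140.6991096 tonnes
Metal lost to tailings:
= 159.5228 - 140.6991096
= 18.8237 tonnes


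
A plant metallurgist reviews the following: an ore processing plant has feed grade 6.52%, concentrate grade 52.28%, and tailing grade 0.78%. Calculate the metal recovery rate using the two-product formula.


89.3702%

Using the two-product formula:
R = 100 * c * (f - t) / (f * (c - t))
Numerator = 100 * 52.28 * (6.52 - 0.78)
= 100 * 52.28 * 5.74
= 30008.72
Denominator = 6.52 * (52.28 - 0.78)
= 6.52 * 51.5
= 335.78
R = 30008.72 / 335.78
= 89.3702%


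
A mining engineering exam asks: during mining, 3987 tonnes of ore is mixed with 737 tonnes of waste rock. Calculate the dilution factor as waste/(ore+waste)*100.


Total material = ore + waste
= 3987 + 737 = 4724 tonnes
Dilution = waste / total * 100
= 737 / 4724 * 100
= 0.1560118544 * 100
= 15.6012%

15.6012%


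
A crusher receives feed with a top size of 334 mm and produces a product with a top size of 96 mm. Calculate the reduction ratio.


3.4792

Reduction ratio = feed size / product size
= 334 / 96
= 3.4792


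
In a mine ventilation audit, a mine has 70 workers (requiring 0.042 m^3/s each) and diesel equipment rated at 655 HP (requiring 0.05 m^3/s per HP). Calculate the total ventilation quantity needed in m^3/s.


35.69 m^3/s

Airflow for workers:
Q_people = 70 * 0.042 = 2.94 m^3/s
Airflow for diesel equipment:
Q_diesel = 655 * 0.05 = 32.75 m^3/s
Total ventilation:
Q_total = 2.94 + 32.75
= 35.69 m^3/s


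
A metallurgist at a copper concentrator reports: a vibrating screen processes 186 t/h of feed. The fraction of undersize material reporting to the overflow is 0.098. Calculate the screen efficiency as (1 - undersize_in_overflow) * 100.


Screen efficiency = (1 - fraction of undersize in overflow) * 100
= (1 - 0.098) * 100
= 0.902 * 100
= 90.2%

90.2%


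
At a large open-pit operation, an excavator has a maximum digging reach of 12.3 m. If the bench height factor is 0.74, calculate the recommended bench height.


9.102 m

Bench height = reach * factor
= 12.3 * 0.74
= 9.102 m


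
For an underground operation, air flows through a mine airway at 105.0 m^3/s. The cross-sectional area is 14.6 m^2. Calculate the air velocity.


Velocity = flow rate / cross-sectional area
= 105.0 / 14.6
= 7.1918 m/s

7.1918 m/s


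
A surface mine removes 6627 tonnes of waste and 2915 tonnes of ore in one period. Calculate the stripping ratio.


2.2734

Stripping ratio = waste tonnage / ore tonnage
= 6627 / 2915
= 2.2734


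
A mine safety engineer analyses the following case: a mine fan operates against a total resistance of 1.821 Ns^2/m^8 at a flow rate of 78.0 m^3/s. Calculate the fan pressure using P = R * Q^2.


Compute Q^2:
Q^2 = 78.0^2 = 6084.0
Compute pressure:
P = R * Q^2 = 1.821 * 6084.0
= 11078.964 Pa

11078.964 Pa


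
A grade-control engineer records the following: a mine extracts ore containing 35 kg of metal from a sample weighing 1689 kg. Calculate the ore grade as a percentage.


Ore grade = (metal mass / ore mass) * 100
= (35 / 1689) * 100
= 0.0207223209 * 100
= 2.0722%

2.0722%


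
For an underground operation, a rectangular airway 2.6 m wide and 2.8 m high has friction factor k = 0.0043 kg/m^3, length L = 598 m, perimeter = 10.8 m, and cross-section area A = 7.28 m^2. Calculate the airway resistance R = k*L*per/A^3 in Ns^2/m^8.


Compute the numerator:
k * L * per = 0.0043 * 598 * 10.8
= 27.77112
Compute the denominator:
A^3 = 7.28^3 = 385.828352
Resistance:
R = 27.77112 / 385.828352
= 0.072 Ns^2/m^8

0.072 Ns^2/m^8


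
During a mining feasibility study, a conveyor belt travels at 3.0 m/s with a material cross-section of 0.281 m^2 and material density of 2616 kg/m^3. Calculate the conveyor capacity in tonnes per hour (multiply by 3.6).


Volumetric flow = speed * area
= 3.0 * 0.281 = 0.843 m^3/s
Mass flow = volumetric * density
= 0.843 * 2616 = 2205.288 kg/s
Convert to t/h: multiply by 3.6
Capacity = 2205.288 * 3.6
= 7939.0368 t/h

7939.0368 t/h


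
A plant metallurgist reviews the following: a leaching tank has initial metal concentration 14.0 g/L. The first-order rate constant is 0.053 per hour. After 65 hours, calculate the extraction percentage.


Compute the exponent:
-k * t = -0.053 * 65 = -3.445
Remaining concentration:
C = 14.0 * exp(-3.445)
= 14.0 * 0.03190476204
= 0.4466666686 g/L
Extracted = 14.0 - 0.4466666686 = 13.55333333 g/L
Extraction % = 13.55333333 / 14.0 * 100
= 96.8095%

96.8095%


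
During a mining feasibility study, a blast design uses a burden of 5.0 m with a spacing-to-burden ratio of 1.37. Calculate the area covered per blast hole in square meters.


34.25 m^2

First, find the spacing:
Spacing = burden * ratio = 5.0 * 1.37
= 6.85 m
Then, calculate the area:
Area = burden * spacing = 5.0 * 6.85
= 34.25 m^2


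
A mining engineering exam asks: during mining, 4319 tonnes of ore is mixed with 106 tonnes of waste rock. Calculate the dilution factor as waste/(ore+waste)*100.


2.3955%

Total material = ore + waste
= 4319 + 106 = 4425 tonnes
Dilution = waste / total * 100
= 106 / 4425 * 100
= 0.02395480226 * 100
= 2.3955%


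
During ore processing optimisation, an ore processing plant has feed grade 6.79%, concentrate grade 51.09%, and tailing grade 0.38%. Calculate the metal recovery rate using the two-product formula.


95.111%

Using the two-product formula:
R = 100 * c * (f - t) / (f * (c - t))
Numerator = 100 * 51.09 * (6.79 - 0.38)
= 100 * 51.09 * 6.41
= 32748.69
Denominator = 6.79 * (51.09 - 0.38)
= 6.79 * 50.71
= 344.3209
R = 32748.69 / 344.3209
= 95.111%


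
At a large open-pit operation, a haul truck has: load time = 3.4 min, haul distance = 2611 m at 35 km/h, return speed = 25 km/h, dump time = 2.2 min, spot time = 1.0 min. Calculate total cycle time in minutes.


Convert haul speed to m/min: 35 * 1000/60 = 583.3333333 m/min
Haul time = 2611 / 583.3333333 = 4.476 min
Convert return speed to m/min: 25 * 1000/60 = 416.6666667 m/min
Return time = 2611 / 416.6666667 = 6.2664 min
Total cycle time:
= 3.4 + 4.476 + 2.2 + 6.2664 + 1.0
= 17.3424 min

17.3424 min


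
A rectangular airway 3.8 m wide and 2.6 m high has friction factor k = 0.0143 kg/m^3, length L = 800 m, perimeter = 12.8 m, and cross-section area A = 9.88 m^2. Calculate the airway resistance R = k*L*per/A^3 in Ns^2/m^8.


Compute the numerator:
k * L * per = 0.0143 * 800 * 12.8
= 146.432
Compute the denominator:
A^3 = 9.88^3 = 964.430272
Resistance:
R = 146.432 / 964.430272
= 0.1518 Ns^2/m^8

0.1518 Ns^2/m^8


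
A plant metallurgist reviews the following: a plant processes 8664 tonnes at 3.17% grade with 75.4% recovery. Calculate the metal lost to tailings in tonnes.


Total metal in feed:
= 8664 * 3.17 / 100 = 274.6488 tonnes
Metal recovered:
= 274.6488 * 75.4 / 100 = 207.0851952 tonnes
Metal lost to tailings:
= 274.6488 - 207.0851952
= 67.5636 tonnes

67.5636 tonnes


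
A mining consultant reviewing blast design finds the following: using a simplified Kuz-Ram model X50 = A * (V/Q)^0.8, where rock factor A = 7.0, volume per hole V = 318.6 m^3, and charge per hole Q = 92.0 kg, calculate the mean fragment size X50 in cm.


Compute V/Q:
V/Q = 318.6 / 92.0 = 3.463043478
Raise to the power 0.8:
(V/Q)^0.8 = 3.463043478^0.8 = 2.701259799
Multiply by A:
X50 = 7.0 * 2.701259799
= 18.9088 cm

18.9088 cm


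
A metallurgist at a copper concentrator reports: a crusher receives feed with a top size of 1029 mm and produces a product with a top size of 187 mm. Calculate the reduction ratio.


5.5027

Reduction ratio = feed size / product size
= 1029 / 187
= 5.5027


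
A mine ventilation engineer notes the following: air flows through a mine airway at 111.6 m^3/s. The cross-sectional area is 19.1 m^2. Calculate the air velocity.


5.8429 m/s

Velocity = flow rate / cross-sectional area
= 111.6 / 19.1
= 5.8429 m/s


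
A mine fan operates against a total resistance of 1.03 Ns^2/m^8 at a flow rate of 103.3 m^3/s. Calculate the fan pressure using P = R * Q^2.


Compute Q^2:
Q^2 = 103.3^2 = 10670.89
Compute pressure:
P = R * Q^2 = 1.03 * 10670.89
= 10991.0167 Pa

10991.0167 Pa


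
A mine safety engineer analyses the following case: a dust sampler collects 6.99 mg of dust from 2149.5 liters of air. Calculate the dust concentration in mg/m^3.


3.2519 mg/m^3

Convert liters to m^3: 1 m^3 = 1000 L
Concentration = mass / volume * 1000
= 6.99 / 2149.5 * 1000
= 0.003251919051 * 1000
= 3.2519 mg/m^3


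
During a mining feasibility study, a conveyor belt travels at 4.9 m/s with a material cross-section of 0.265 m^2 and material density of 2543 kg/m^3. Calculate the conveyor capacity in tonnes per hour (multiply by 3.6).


11887.5078 t/h

Volumetric flow = speed * area
= 4.9 * 0.265 = 1.2985 m^3/s
Mass flow = volumetric * density
= 1.2985 * 2543 = 3302.0855 kg/s
Convert to t/h: multiply by 3.6
Capacity = 3302.0855 * 3.6
= 11887.5078 t/h


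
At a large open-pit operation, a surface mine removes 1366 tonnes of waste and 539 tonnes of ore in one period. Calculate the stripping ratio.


2.5343

Stripping ratio = waste tonnage / ore tonnage
= 1366 / 539
= 2.5343
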